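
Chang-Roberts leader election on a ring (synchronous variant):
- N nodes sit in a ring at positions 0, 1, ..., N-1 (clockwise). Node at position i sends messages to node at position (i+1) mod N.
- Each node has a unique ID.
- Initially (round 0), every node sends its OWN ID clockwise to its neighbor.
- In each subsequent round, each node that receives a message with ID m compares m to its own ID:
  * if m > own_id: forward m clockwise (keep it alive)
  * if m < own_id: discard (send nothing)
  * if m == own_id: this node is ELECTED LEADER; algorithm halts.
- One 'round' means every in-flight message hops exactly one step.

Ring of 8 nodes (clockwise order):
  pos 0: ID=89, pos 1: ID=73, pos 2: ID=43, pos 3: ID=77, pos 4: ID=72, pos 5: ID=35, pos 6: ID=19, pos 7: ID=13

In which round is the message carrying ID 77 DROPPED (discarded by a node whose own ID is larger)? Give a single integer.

Answer: 5

Derivation:
Round 1: pos1(id73) recv 89: fwd; pos2(id43) recv 73: fwd; pos3(id77) recv 43: drop; pos4(id72) recv 77: fwd; pos5(id35) recv 72: fwd; pos6(id19) recv 35: fwd; pos7(id13) recv 19: fwd; pos0(id89) recv 13: drop
Round 2: pos2(id43) recv 89: fwd; pos3(id77) recv 73: drop; pos5(id35) recv 77: fwd; pos6(id19) recv 72: fwd; pos7(id13) recv 35: fwd; pos0(id89) recv 19: drop
Round 3: pos3(id77) recv 89: fwd; pos6(id19) recv 77: fwd; pos7(id13) recv 72: fwd; pos0(id89) recv 35: drop
Round 4: pos4(id72) recv 89: fwd; pos7(id13) recv 77: fwd; pos0(id89) recv 72: drop
Round 5: pos5(id35) recv 89: fwd; pos0(id89) recv 77: drop
Round 6: pos6(id19) recv 89: fwd
Round 7: pos7(id13) recv 89: fwd
Round 8: pos0(id89) recv 89: ELECTED
Message ID 77 originates at pos 3; dropped at pos 0 in round 5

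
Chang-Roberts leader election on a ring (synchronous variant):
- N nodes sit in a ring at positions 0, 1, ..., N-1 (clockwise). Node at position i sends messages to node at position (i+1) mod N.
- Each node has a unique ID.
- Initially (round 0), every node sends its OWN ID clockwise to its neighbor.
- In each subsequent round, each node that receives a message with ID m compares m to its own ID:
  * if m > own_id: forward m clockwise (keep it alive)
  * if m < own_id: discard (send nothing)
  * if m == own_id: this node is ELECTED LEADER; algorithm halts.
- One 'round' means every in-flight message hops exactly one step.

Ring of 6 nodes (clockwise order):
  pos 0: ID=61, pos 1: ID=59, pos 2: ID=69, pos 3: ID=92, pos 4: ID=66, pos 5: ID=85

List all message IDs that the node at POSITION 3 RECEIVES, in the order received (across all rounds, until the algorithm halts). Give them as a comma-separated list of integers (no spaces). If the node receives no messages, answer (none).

Round 1: pos1(id59) recv 61: fwd; pos2(id69) recv 59: drop; pos3(id92) recv 69: drop; pos4(id66) recv 92: fwd; pos5(id85) recv 66: drop; pos0(id61) recv 85: fwd
Round 2: pos2(id69) recv 61: drop; pos5(id85) recv 92: fwd; pos1(id59) recv 85: fwd
Round 3: pos0(id61) recv 92: fwd; pos2(id69) recv 85: fwd
Round 4: pos1(id59) recv 92: fwd; pos3(id92) recv 85: drop
Round 5: pos2(id69) recv 92: fwd
Round 6: pos3(id92) recv 92: ELECTED

Answer: 69,85,92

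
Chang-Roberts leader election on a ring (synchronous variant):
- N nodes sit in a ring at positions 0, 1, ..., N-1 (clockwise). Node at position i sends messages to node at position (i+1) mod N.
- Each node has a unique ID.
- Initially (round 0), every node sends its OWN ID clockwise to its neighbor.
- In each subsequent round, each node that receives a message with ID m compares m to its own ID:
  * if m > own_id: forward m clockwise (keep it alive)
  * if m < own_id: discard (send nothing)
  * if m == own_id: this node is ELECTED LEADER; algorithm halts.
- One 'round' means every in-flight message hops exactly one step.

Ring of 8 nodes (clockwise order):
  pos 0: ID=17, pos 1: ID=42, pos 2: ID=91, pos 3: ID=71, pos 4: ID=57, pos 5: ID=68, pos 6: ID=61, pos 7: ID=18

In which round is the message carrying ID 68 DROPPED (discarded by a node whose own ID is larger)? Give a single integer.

Round 1: pos1(id42) recv 17: drop; pos2(id91) recv 42: drop; pos3(id71) recv 91: fwd; pos4(id57) recv 71: fwd; pos5(id68) recv 57: drop; pos6(id61) recv 68: fwd; pos7(id18) recv 61: fwd; pos0(id17) recv 18: fwd
Round 2: pos4(id57) recv 91: fwd; pos5(id68) recv 71: fwd; pos7(id18) recv 68: fwd; pos0(id17) recv 61: fwd; pos1(id42) recv 18: drop
Round 3: pos5(id68) recv 91: fwd; pos6(id61) recv 71: fwd; pos0(id17) recv 68: fwd; pos1(id42) recv 61: fwd
Round 4: pos6(id61) recv 91: fwd; pos7(id18) recv 71: fwd; pos1(id42) recv 68: fwd; pos2(id91) recv 61: drop
Round 5: pos7(id18) recv 91: fwd; pos0(id17) recv 71: fwd; pos2(id91) recv 68: drop
Round 6: pos0(id17) recv 91: fwd; pos1(id42) recv 71: fwd
Round 7: pos1(id42) recv 91: fwd; pos2(id91) recv 71: drop
Round 8: pos2(id91) recv 91: ELECTED
Message ID 68 originates at pos 5; dropped at pos 2 in round 5

Answer: 5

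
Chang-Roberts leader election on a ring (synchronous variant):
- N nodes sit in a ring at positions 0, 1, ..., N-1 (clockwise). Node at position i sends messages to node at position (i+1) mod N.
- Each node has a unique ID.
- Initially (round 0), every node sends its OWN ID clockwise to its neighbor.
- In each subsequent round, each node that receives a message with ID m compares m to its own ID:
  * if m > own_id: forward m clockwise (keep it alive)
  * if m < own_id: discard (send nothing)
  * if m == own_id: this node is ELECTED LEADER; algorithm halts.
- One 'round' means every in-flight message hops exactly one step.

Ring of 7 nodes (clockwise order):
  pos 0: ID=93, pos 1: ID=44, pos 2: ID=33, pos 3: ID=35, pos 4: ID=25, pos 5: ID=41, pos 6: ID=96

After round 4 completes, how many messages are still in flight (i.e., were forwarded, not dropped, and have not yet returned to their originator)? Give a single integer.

Round 1: pos1(id44) recv 93: fwd; pos2(id33) recv 44: fwd; pos3(id35) recv 33: drop; pos4(id25) recv 35: fwd; pos5(id41) recv 25: drop; pos6(id96) recv 41: drop; pos0(id93) recv 96: fwd
Round 2: pos2(id33) recv 93: fwd; pos3(id35) recv 44: fwd; pos5(id41) recv 35: drop; pos1(id44) recv 96: fwd
Round 3: pos3(id35) recv 93: fwd; pos4(id25) recv 44: fwd; pos2(id33) recv 96: fwd
Round 4: pos4(id25) recv 93: fwd; pos5(id41) recv 44: fwd; pos3(id35) recv 96: fwd
After round 4: 3 messages still in flight

Answer: 3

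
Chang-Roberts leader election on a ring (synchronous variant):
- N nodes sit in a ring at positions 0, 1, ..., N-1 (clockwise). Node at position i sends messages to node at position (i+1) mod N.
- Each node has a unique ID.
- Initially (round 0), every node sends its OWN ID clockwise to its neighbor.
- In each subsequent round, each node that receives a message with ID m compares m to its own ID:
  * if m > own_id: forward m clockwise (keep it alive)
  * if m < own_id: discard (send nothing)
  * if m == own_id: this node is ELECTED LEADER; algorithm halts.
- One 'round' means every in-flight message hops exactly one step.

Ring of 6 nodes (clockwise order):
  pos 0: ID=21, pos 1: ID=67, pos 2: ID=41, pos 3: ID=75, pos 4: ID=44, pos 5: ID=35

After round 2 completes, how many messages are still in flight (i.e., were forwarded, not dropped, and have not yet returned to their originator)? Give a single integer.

Round 1: pos1(id67) recv 21: drop; pos2(id41) recv 67: fwd; pos3(id75) recv 41: drop; pos4(id44) recv 75: fwd; pos5(id35) recv 44: fwd; pos0(id21) recv 35: fwd
Round 2: pos3(id75) recv 67: drop; pos5(id35) recv 75: fwd; pos0(id21) recv 44: fwd; pos1(id67) recv 35: drop
After round 2: 2 messages still in flight

Answer: 2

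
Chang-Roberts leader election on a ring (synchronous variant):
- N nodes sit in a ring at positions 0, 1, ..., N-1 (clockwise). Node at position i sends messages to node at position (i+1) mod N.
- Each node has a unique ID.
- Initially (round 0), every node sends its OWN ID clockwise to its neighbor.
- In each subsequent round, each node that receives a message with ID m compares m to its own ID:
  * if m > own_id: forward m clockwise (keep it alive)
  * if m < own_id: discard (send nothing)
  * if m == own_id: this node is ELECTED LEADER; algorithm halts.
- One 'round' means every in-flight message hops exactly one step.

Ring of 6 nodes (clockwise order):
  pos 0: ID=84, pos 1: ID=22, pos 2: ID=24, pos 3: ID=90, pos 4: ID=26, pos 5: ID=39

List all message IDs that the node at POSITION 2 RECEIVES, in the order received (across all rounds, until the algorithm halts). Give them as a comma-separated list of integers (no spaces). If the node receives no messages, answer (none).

Round 1: pos1(id22) recv 84: fwd; pos2(id24) recv 22: drop; pos3(id90) recv 24: drop; pos4(id26) recv 90: fwd; pos5(id39) recv 26: drop; pos0(id84) recv 39: drop
Round 2: pos2(id24) recv 84: fwd; pos5(id39) recv 90: fwd
Round 3: pos3(id90) recv 84: drop; pos0(id84) recv 90: fwd
Round 4: pos1(id22) recv 90: fwd
Round 5: pos2(id24) recv 90: fwd
Round 6: pos3(id90) recv 90: ELECTED

Answer: 22,84,90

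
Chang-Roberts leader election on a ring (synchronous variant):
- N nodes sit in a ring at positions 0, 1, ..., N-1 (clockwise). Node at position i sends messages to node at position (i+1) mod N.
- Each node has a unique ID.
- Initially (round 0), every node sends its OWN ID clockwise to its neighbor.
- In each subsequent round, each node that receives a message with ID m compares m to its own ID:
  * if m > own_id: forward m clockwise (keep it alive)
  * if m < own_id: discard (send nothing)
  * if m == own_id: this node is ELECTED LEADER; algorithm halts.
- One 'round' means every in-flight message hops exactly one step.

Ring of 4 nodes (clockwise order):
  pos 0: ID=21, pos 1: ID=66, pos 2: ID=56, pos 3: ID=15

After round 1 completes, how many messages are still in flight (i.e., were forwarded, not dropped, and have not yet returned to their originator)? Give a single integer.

Answer: 2

Derivation:
Round 1: pos1(id66) recv 21: drop; pos2(id56) recv 66: fwd; pos3(id15) recv 56: fwd; pos0(id21) recv 15: drop
After round 1: 2 messages still in flight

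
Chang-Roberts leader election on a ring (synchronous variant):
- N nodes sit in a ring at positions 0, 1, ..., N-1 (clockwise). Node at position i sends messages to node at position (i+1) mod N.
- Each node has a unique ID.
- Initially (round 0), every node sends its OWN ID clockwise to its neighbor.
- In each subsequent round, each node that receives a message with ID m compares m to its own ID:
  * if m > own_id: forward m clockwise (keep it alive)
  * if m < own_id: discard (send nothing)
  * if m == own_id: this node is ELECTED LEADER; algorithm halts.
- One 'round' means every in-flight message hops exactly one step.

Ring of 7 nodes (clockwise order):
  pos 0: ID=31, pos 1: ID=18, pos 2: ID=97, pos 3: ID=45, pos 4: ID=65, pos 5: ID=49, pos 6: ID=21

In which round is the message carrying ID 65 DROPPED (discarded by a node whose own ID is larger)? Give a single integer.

Round 1: pos1(id18) recv 31: fwd; pos2(id97) recv 18: drop; pos3(id45) recv 97: fwd; pos4(id65) recv 45: drop; pos5(id49) recv 65: fwd; pos6(id21) recv 49: fwd; pos0(id31) recv 21: drop
Round 2: pos2(id97) recv 31: drop; pos4(id65) recv 97: fwd; pos6(id21) recv 65: fwd; pos0(id31) recv 49: fwd
Round 3: pos5(id49) recv 97: fwd; pos0(id31) recv 65: fwd; pos1(id18) recv 49: fwd
Round 4: pos6(id21) recv 97: fwd; pos1(id18) recv 65: fwd; pos2(id97) recv 49: drop
Round 5: pos0(id31) recv 97: fwd; pos2(id97) recv 65: drop
Round 6: pos1(id18) recv 97: fwd
Round 7: pos2(id97) recv 97: ELECTED
Message ID 65 originates at pos 4; dropped at pos 2 in round 5

Answer: 5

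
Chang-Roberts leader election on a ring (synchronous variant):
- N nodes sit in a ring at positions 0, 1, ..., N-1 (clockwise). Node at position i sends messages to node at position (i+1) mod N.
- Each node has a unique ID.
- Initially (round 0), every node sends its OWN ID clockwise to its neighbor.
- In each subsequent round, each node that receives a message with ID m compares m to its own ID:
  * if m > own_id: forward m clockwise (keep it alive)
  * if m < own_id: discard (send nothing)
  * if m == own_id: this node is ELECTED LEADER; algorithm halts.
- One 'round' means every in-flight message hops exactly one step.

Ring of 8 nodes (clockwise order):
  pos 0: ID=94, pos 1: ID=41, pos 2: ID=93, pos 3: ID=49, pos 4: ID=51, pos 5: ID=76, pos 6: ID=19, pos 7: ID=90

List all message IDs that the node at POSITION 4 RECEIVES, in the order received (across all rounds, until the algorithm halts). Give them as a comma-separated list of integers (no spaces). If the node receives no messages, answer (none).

Answer: 49,93,94

Derivation:
Round 1: pos1(id41) recv 94: fwd; pos2(id93) recv 41: drop; pos3(id49) recv 93: fwd; pos4(id51) recv 49: drop; pos5(id76) recv 51: drop; pos6(id19) recv 76: fwd; pos7(id90) recv 19: drop; pos0(id94) recv 90: drop
Round 2: pos2(id93) recv 94: fwd; pos4(id51) recv 93: fwd; pos7(id90) recv 76: drop
Round 3: pos3(id49) recv 94: fwd; pos5(id76) recv 93: fwd
Round 4: pos4(id51) recv 94: fwd; pos6(id19) recv 93: fwd
Round 5: pos5(id76) recv 94: fwd; pos7(id90) recv 93: fwd
Round 6: pos6(id19) recv 94: fwd; pos0(id94) recv 93: drop
Round 7: pos7(id90) recv 94: fwd
Round 8: pos0(id94) recv 94: ELECTED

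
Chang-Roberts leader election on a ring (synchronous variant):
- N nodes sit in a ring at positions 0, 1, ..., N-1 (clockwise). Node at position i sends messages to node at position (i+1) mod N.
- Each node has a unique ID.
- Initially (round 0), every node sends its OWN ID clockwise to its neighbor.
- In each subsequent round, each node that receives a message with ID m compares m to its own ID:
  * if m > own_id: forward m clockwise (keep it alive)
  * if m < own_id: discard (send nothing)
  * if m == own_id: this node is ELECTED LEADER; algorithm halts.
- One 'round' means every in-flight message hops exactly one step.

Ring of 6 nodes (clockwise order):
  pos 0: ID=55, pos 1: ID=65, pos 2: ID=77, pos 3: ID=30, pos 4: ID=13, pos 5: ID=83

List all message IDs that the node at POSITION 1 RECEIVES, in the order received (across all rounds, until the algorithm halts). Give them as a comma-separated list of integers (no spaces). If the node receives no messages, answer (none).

Answer: 55,83

Derivation:
Round 1: pos1(id65) recv 55: drop; pos2(id77) recv 65: drop; pos3(id30) recv 77: fwd; pos4(id13) recv 30: fwd; pos5(id83) recv 13: drop; pos0(id55) recv 83: fwd
Round 2: pos4(id13) recv 77: fwd; pos5(id83) recv 30: drop; pos1(id65) recv 83: fwd
Round 3: pos5(id83) recv 77: drop; pos2(id77) recv 83: fwd
Round 4: pos3(id30) recv 83: fwd
Round 5: pos4(id13) recv 83: fwd
Round 6: pos5(id83) recv 83: ELECTED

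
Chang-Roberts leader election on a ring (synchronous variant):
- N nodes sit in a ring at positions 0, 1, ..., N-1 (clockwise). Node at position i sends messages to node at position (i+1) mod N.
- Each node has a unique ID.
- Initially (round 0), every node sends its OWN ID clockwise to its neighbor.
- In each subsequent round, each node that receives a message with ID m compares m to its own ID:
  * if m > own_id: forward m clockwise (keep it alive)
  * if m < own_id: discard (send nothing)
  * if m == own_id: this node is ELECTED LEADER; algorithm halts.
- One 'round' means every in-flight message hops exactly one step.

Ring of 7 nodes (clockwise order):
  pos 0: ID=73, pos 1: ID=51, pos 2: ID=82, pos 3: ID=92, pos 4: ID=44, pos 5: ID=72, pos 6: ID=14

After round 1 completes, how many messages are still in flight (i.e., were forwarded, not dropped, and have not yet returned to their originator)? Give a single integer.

Answer: 3

Derivation:
Round 1: pos1(id51) recv 73: fwd; pos2(id82) recv 51: drop; pos3(id92) recv 82: drop; pos4(id44) recv 92: fwd; pos5(id72) recv 44: drop; pos6(id14) recv 72: fwd; pos0(id73) recv 14: drop
After round 1: 3 messages still in flight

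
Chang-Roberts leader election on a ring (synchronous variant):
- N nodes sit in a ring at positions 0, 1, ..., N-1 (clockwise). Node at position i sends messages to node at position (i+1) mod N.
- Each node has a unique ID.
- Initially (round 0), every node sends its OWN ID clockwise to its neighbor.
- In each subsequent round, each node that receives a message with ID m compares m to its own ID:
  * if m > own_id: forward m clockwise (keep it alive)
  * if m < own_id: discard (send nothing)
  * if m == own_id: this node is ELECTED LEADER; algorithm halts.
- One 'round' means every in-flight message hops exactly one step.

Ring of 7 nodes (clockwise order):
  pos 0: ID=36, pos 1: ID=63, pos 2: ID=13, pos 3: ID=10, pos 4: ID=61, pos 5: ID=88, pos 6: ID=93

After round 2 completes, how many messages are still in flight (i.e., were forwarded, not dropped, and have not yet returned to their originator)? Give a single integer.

Answer: 2

Derivation:
Round 1: pos1(id63) recv 36: drop; pos2(id13) recv 63: fwd; pos3(id10) recv 13: fwd; pos4(id61) recv 10: drop; pos5(id88) recv 61: drop; pos6(id93) recv 88: drop; pos0(id36) recv 93: fwd
Round 2: pos3(id10) recv 63: fwd; pos4(id61) recv 13: drop; pos1(id63) recv 93: fwd
After round 2: 2 messages still in flight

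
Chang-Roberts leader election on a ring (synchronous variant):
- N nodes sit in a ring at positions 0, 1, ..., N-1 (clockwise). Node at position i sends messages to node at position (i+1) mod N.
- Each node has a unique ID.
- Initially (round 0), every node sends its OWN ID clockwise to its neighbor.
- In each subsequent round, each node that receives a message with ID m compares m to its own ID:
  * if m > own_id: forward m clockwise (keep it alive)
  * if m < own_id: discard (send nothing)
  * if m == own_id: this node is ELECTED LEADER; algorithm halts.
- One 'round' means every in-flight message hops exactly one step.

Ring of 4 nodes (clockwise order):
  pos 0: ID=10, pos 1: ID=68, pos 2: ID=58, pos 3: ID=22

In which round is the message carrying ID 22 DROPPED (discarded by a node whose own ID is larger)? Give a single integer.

Round 1: pos1(id68) recv 10: drop; pos2(id58) recv 68: fwd; pos3(id22) recv 58: fwd; pos0(id10) recv 22: fwd
Round 2: pos3(id22) recv 68: fwd; pos0(id10) recv 58: fwd; pos1(id68) recv 22: drop
Round 3: pos0(id10) recv 68: fwd; pos1(id68) recv 58: drop
Round 4: pos1(id68) recv 68: ELECTED
Message ID 22 originates at pos 3; dropped at pos 1 in round 2

Answer: 2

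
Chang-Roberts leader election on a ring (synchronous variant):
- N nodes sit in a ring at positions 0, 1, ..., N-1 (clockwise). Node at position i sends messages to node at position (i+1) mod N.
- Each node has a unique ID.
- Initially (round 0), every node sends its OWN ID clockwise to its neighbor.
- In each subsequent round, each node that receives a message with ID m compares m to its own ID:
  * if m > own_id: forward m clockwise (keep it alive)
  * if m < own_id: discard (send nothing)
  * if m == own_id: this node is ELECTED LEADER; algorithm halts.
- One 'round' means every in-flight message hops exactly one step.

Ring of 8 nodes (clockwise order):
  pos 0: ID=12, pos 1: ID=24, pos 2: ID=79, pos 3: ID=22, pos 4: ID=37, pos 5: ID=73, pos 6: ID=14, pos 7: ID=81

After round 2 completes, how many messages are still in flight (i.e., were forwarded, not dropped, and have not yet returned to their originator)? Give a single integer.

Round 1: pos1(id24) recv 12: drop; pos2(id79) recv 24: drop; pos3(id22) recv 79: fwd; pos4(id37) recv 22: drop; pos5(id73) recv 37: drop; pos6(id14) recv 73: fwd; pos7(id81) recv 14: drop; pos0(id12) recv 81: fwd
Round 2: pos4(id37) recv 79: fwd; pos7(id81) recv 73: drop; pos1(id24) recv 81: fwd
After round 2: 2 messages still in flight

Answer: 2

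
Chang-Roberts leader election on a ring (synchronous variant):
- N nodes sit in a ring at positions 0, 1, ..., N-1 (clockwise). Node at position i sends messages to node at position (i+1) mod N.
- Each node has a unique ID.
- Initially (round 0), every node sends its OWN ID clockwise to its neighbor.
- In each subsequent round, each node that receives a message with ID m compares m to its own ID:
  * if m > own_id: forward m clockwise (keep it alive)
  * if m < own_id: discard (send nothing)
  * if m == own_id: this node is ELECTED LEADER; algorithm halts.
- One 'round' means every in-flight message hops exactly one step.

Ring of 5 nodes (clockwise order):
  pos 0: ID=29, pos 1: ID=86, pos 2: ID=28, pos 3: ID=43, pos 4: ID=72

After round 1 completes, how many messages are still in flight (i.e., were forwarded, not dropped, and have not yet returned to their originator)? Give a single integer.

Round 1: pos1(id86) recv 29: drop; pos2(id28) recv 86: fwd; pos3(id43) recv 28: drop; pos4(id72) recv 43: drop; pos0(id29) recv 72: fwd
After round 1: 2 messages still in flight

Answer: 2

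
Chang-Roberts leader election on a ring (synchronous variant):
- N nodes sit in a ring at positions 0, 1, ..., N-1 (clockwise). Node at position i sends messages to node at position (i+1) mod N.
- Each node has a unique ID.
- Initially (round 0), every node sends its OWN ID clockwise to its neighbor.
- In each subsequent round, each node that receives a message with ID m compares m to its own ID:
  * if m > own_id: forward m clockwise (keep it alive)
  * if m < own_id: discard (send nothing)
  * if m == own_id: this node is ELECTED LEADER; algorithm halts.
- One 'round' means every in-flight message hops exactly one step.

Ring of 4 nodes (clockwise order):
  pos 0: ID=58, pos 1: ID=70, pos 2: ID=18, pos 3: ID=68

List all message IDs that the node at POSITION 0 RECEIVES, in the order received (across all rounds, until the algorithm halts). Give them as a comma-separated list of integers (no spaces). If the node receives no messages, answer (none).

Answer: 68,70

Derivation:
Round 1: pos1(id70) recv 58: drop; pos2(id18) recv 70: fwd; pos3(id68) recv 18: drop; pos0(id58) recv 68: fwd
Round 2: pos3(id68) recv 70: fwd; pos1(id70) recv 68: drop
Round 3: pos0(id58) recv 70: fwd
Round 4: pos1(id70) recv 70: ELECTED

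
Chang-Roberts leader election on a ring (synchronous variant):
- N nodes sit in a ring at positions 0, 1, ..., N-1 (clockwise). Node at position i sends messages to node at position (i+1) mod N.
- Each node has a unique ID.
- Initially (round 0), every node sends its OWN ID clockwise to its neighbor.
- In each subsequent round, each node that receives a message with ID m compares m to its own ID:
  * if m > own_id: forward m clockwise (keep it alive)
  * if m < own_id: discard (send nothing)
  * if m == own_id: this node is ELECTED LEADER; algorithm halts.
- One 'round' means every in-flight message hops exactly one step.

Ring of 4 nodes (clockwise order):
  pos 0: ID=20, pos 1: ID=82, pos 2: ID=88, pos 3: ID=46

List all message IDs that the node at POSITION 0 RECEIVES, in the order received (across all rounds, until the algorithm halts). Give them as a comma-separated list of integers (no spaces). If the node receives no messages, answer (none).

Round 1: pos1(id82) recv 20: drop; pos2(id88) recv 82: drop; pos3(id46) recv 88: fwd; pos0(id20) recv 46: fwd
Round 2: pos0(id20) recv 88: fwd; pos1(id82) recv 46: drop
Round 3: pos1(id82) recv 88: fwd
Round 4: pos2(id88) recv 88: ELECTED

Answer: 46,88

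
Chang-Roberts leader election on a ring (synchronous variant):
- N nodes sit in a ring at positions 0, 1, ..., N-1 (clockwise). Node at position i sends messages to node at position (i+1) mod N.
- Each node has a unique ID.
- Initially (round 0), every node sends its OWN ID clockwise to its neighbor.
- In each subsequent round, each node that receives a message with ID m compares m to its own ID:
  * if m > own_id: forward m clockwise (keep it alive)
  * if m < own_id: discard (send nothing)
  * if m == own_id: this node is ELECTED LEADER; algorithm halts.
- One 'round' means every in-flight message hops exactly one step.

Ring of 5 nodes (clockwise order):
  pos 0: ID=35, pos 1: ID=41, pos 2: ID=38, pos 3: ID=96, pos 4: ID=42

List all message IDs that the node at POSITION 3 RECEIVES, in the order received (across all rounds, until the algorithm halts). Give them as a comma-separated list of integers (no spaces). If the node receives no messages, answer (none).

Round 1: pos1(id41) recv 35: drop; pos2(id38) recv 41: fwd; pos3(id96) recv 38: drop; pos4(id42) recv 96: fwd; pos0(id35) recv 42: fwd
Round 2: pos3(id96) recv 41: drop; pos0(id35) recv 96: fwd; pos1(id41) recv 42: fwd
Round 3: pos1(id41) recv 96: fwd; pos2(id38) recv 42: fwd
Round 4: pos2(id38) recv 96: fwd; pos3(id96) recv 42: drop
Round 5: pos3(id96) recv 96: ELECTED

Answer: 38,41,42,96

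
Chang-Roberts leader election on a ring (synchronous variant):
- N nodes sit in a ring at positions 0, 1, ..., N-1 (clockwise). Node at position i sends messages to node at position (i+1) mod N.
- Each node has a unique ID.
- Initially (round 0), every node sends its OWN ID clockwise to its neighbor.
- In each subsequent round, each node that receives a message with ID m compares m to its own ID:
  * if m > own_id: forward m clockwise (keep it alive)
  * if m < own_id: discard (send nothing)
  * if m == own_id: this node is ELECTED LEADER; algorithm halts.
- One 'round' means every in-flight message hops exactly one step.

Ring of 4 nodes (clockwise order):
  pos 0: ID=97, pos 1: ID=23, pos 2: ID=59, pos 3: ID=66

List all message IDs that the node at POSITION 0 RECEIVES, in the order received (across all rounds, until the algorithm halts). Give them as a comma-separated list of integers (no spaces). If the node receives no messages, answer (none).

Answer: 66,97

Derivation:
Round 1: pos1(id23) recv 97: fwd; pos2(id59) recv 23: drop; pos3(id66) recv 59: drop; pos0(id97) recv 66: drop
Round 2: pos2(id59) recv 97: fwd
Round 3: pos3(id66) recv 97: fwd
Round 4: pos0(id97) recv 97: ELECTED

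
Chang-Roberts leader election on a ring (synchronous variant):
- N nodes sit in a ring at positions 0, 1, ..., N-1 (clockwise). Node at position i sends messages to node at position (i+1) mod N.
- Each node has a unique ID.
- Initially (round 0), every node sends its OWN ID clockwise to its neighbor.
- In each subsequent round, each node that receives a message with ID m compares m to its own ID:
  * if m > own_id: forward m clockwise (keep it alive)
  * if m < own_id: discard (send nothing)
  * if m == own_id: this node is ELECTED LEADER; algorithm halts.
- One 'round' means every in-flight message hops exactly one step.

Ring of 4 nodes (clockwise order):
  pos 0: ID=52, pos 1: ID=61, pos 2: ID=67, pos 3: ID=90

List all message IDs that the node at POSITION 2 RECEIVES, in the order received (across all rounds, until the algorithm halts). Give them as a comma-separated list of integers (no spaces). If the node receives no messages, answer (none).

Round 1: pos1(id61) recv 52: drop; pos2(id67) recv 61: drop; pos3(id90) recv 67: drop; pos0(id52) recv 90: fwd
Round 2: pos1(id61) recv 90: fwd
Round 3: pos2(id67) recv 90: fwd
Round 4: pos3(id90) recv 90: ELECTED

Answer: 61,90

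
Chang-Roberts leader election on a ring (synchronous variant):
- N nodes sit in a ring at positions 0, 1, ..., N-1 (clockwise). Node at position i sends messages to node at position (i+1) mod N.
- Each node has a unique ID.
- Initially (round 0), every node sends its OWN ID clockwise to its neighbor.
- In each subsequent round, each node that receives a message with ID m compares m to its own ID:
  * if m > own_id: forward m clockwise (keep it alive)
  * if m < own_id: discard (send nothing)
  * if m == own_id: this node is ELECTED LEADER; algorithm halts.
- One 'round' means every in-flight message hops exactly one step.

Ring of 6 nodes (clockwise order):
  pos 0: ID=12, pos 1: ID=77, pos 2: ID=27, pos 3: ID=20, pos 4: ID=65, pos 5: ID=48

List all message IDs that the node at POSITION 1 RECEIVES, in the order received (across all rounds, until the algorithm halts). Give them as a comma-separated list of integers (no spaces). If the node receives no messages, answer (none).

Round 1: pos1(id77) recv 12: drop; pos2(id27) recv 77: fwd; pos3(id20) recv 27: fwd; pos4(id65) recv 20: drop; pos5(id48) recv 65: fwd; pos0(id12) recv 48: fwd
Round 2: pos3(id20) recv 77: fwd; pos4(id65) recv 27: drop; pos0(id12) recv 65: fwd; pos1(id77) recv 48: drop
Round 3: pos4(id65) recv 77: fwd; pos1(id77) recv 65: drop
Round 4: pos5(id48) recv 77: fwd
Round 5: pos0(id12) recv 77: fwd
Round 6: pos1(id77) recv 77: ELECTED

Answer: 12,48,65,77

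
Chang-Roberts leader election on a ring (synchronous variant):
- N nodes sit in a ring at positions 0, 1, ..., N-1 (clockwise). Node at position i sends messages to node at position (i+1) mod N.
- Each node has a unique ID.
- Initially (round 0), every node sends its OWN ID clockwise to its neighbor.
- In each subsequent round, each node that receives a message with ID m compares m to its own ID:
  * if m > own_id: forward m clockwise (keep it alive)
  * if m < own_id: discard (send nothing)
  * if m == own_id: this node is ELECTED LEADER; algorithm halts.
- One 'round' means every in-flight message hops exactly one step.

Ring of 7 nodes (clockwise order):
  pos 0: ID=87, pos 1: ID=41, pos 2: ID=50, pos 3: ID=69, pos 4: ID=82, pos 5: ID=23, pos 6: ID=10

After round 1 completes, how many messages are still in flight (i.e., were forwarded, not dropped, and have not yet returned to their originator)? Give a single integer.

Round 1: pos1(id41) recv 87: fwd; pos2(id50) recv 41: drop; pos3(id69) recv 50: drop; pos4(id82) recv 69: drop; pos5(id23) recv 82: fwd; pos6(id10) recv 23: fwd; pos0(id87) recv 10: drop
After round 1: 3 messages still in flight

Answer: 3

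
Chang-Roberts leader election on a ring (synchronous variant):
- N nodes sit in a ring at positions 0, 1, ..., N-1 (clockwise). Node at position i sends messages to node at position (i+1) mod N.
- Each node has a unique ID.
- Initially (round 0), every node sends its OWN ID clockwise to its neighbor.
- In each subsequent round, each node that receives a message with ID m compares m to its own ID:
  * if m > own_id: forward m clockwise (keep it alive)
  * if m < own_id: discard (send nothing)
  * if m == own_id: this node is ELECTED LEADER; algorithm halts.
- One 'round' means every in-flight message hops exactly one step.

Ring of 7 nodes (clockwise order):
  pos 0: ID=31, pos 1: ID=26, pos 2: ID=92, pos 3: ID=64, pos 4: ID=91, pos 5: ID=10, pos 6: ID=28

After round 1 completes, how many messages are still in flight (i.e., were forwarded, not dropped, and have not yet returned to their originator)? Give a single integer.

Round 1: pos1(id26) recv 31: fwd; pos2(id92) recv 26: drop; pos3(id64) recv 92: fwd; pos4(id91) recv 64: drop; pos5(id10) recv 91: fwd; pos6(id28) recv 10: drop; pos0(id31) recv 28: drop
After round 1: 3 messages still in flight

Answer: 3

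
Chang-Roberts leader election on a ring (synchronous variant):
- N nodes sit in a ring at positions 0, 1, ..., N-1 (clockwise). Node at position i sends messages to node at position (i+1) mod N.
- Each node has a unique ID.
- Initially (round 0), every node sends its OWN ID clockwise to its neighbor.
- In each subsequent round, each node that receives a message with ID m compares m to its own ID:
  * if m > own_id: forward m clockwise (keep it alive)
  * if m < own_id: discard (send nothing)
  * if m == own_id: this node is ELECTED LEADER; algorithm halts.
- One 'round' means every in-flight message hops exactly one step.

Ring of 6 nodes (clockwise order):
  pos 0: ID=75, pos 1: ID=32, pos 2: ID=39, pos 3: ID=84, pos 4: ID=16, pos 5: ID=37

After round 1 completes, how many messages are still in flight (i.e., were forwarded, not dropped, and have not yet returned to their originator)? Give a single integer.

Round 1: pos1(id32) recv 75: fwd; pos2(id39) recv 32: drop; pos3(id84) recv 39: drop; pos4(id16) recv 84: fwd; pos5(id37) recv 16: drop; pos0(id75) recv 37: drop
After round 1: 2 messages still in flight

Answer: 2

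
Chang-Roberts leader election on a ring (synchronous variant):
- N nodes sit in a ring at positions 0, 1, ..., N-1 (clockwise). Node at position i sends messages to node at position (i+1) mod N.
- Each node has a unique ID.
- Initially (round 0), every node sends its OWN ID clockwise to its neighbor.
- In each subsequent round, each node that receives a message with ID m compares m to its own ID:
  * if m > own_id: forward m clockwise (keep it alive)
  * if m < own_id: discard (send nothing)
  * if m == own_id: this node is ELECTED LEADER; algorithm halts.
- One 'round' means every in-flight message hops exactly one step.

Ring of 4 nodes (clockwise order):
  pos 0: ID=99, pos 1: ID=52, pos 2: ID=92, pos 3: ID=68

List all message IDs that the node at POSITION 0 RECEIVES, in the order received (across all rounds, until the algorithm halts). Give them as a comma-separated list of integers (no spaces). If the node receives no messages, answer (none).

Round 1: pos1(id52) recv 99: fwd; pos2(id92) recv 52: drop; pos3(id68) recv 92: fwd; pos0(id99) recv 68: drop
Round 2: pos2(id92) recv 99: fwd; pos0(id99) recv 92: drop
Round 3: pos3(id68) recv 99: fwd
Round 4: pos0(id99) recv 99: ELECTED

Answer: 68,92,99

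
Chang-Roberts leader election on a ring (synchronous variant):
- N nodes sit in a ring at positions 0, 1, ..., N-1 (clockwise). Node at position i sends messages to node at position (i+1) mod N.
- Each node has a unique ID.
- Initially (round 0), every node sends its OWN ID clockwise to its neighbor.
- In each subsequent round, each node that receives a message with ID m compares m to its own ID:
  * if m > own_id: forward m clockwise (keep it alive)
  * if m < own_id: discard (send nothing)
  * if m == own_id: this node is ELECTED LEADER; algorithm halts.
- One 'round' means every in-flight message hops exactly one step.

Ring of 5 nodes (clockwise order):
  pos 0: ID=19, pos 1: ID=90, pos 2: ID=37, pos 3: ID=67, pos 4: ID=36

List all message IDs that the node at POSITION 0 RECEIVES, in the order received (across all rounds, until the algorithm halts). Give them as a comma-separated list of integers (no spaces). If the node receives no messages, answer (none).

Round 1: pos1(id90) recv 19: drop; pos2(id37) recv 90: fwd; pos3(id67) recv 37: drop; pos4(id36) recv 67: fwd; pos0(id19) recv 36: fwd
Round 2: pos3(id67) recv 90: fwd; pos0(id19) recv 67: fwd; pos1(id90) recv 36: drop
Round 3: pos4(id36) recv 90: fwd; pos1(id90) recv 67: drop
Round 4: pos0(id19) recv 90: fwd
Round 5: pos1(id90) recv 90: ELECTED

Answer: 36,67,90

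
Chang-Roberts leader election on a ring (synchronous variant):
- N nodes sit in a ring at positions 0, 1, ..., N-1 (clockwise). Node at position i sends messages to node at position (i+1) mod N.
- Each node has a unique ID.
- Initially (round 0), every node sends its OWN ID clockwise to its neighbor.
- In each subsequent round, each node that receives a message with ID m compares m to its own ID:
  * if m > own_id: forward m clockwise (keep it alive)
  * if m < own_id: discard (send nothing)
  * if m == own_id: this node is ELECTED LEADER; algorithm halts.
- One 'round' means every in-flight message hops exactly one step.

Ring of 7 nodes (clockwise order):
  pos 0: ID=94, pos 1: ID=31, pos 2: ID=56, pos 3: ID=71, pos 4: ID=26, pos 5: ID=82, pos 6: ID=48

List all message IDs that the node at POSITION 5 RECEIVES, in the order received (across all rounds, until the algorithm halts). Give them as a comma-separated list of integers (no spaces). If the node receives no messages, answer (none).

Answer: 26,71,94

Derivation:
Round 1: pos1(id31) recv 94: fwd; pos2(id56) recv 31: drop; pos3(id71) recv 56: drop; pos4(id26) recv 71: fwd; pos5(id82) recv 26: drop; pos6(id48) recv 82: fwd; pos0(id94) recv 48: drop
Round 2: pos2(id56) recv 94: fwd; pos5(id82) recv 71: drop; pos0(id94) recv 82: drop
Round 3: pos3(id71) recv 94: fwd
Round 4: pos4(id26) recv 94: fwd
Round 5: pos5(id82) recv 94: fwd
Round 6: pos6(id48) recv 94: fwd
Round 7: pos0(id94) recv 94: ELECTED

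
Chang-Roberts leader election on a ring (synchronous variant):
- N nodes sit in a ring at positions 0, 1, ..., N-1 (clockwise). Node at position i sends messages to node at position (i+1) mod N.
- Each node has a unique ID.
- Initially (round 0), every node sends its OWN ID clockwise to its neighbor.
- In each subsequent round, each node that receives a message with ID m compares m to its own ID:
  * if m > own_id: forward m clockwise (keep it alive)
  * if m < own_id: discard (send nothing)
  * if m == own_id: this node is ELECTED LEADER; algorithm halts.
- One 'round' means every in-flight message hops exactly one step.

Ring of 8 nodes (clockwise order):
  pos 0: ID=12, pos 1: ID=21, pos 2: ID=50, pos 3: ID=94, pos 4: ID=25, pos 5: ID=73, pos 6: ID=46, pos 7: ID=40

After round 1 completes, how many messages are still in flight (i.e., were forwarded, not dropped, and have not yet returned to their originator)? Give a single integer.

Answer: 4

Derivation:
Round 1: pos1(id21) recv 12: drop; pos2(id50) recv 21: drop; pos3(id94) recv 50: drop; pos4(id25) recv 94: fwd; pos5(id73) recv 25: drop; pos6(id46) recv 73: fwd; pos7(id40) recv 46: fwd; pos0(id12) recv 40: fwd
After round 1: 4 messages still in flight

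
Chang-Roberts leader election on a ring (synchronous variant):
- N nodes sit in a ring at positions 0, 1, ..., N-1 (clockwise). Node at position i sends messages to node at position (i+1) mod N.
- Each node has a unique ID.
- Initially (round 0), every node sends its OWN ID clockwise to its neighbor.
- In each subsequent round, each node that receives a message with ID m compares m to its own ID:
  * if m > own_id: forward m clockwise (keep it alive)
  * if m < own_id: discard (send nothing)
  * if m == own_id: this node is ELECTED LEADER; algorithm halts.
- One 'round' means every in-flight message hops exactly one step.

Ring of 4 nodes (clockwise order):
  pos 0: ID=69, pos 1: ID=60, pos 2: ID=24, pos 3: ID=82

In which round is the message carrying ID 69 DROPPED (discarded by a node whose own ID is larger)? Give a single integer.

Answer: 3

Derivation:
Round 1: pos1(id60) recv 69: fwd; pos2(id24) recv 60: fwd; pos3(id82) recv 24: drop; pos0(id69) recv 82: fwd
Round 2: pos2(id24) recv 69: fwd; pos3(id82) recv 60: drop; pos1(id60) recv 82: fwd
Round 3: pos3(id82) recv 69: drop; pos2(id24) recv 82: fwd
Round 4: pos3(id82) recv 82: ELECTED
Message ID 69 originates at pos 0; dropped at pos 3 in round 3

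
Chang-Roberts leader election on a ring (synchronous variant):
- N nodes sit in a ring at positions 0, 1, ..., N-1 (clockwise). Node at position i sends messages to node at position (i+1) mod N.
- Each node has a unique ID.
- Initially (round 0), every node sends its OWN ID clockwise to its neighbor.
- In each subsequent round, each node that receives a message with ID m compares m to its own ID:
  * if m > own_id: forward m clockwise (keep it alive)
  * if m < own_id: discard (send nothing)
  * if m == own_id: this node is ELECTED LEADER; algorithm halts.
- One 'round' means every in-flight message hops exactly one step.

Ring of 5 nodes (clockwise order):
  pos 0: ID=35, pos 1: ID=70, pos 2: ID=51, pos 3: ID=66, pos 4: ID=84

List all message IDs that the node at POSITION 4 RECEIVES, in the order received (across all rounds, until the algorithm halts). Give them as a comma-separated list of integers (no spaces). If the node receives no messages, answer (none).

Round 1: pos1(id70) recv 35: drop; pos2(id51) recv 70: fwd; pos3(id66) recv 51: drop; pos4(id84) recv 66: drop; pos0(id35) recv 84: fwd
Round 2: pos3(id66) recv 70: fwd; pos1(id70) recv 84: fwd
Round 3: pos4(id84) recv 70: drop; pos2(id51) recv 84: fwd
Round 4: pos3(id66) recv 84: fwd
Round 5: pos4(id84) recv 84: ELECTED

Answer: 66,70,84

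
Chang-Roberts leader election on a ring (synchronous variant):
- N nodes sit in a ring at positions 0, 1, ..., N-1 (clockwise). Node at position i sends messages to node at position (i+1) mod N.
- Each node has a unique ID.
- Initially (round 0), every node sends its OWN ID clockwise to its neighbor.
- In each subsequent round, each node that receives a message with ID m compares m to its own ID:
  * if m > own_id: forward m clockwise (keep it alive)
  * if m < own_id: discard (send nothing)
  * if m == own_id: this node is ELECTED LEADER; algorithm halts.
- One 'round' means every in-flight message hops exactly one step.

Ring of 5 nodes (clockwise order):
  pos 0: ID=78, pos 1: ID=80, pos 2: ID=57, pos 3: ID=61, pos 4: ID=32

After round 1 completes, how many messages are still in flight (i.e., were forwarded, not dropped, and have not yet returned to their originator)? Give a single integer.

Round 1: pos1(id80) recv 78: drop; pos2(id57) recv 80: fwd; pos3(id61) recv 57: drop; pos4(id32) recv 61: fwd; pos0(id78) recv 32: drop
After round 1: 2 messages still in flight

Answer: 2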